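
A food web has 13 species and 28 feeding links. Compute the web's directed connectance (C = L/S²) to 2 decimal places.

C = 0.17

The web has S = 13 species and L = 28 feeding links.
C = L / S² = 28 / 169 = 0.1657 ≈ 0.17.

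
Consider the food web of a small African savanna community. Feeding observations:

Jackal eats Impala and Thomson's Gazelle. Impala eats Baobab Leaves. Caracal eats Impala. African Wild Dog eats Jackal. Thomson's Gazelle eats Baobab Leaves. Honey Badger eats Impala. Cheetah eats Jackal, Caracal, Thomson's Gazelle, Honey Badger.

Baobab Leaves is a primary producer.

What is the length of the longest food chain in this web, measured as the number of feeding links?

3 links

One longest chain: Baobab Leaves → Thomson's Gazelle → Jackal → African Wild Dog.
It has 4 species and 3 links.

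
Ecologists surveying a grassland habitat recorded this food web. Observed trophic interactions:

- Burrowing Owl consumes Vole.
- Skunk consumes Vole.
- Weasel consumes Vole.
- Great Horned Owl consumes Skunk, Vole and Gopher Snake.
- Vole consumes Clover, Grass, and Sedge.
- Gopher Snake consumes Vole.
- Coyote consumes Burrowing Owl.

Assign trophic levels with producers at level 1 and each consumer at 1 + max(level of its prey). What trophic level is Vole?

Trophic level 2

Sedge is a producer → level 1.
Vole eats Sedge (level 1); other prey at levels: Clover 1, Grass 1 → level 2.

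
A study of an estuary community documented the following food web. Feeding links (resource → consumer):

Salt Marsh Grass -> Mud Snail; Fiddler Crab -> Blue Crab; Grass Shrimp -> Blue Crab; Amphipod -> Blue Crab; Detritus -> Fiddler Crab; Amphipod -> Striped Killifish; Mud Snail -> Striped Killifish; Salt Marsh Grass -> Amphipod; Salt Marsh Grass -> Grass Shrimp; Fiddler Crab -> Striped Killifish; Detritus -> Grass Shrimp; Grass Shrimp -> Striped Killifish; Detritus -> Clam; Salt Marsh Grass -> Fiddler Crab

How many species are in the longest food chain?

One longest chain: Salt Marsh Grass → Amphipod → Blue Crab.
It has 3 species and 2 links.

3 species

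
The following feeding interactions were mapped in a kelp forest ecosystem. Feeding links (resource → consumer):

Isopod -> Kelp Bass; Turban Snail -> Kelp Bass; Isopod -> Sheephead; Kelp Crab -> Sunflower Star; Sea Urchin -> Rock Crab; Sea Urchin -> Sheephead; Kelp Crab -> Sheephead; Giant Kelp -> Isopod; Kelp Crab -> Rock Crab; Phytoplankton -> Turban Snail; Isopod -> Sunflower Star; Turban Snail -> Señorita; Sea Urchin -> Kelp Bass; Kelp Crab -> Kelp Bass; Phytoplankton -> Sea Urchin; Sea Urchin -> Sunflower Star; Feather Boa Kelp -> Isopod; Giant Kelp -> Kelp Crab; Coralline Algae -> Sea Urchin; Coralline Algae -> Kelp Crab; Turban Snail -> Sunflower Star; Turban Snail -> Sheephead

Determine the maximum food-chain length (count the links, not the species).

2 links

One longest chain: Coralline Algae → Sea Urchin → Rock Crab.
It has 3 species and 2 links.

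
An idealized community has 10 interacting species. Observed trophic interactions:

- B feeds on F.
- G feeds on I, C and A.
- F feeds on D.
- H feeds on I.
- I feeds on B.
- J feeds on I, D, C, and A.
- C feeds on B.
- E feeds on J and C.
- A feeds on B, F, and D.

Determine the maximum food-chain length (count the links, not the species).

5 links

One longest chain: D → F → B → A → J → E.
It has 6 species and 5 links.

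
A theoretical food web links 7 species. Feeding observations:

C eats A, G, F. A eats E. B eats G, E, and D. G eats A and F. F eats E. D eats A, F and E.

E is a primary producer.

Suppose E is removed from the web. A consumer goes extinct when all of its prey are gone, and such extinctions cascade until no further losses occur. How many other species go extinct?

6

Remove E.
Round 1: A (all prey gone), F (all prey gone) → extinct.
Round 2: D (all prey gone), G (all prey gone) → extinct.
Round 3: B (all prey gone), C (all prey gone) → extinct.
No further losses. Total secondary extinctions: 6.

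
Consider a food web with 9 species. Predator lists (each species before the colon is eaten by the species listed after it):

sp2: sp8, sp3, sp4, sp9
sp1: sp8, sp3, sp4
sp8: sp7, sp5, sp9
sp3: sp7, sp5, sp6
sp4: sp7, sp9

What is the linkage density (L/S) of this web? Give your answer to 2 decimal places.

There are L = 15 links among S = 9 species.
L/S = 15/9 = 1.6667 ≈ 1.67.

L/S = 1.67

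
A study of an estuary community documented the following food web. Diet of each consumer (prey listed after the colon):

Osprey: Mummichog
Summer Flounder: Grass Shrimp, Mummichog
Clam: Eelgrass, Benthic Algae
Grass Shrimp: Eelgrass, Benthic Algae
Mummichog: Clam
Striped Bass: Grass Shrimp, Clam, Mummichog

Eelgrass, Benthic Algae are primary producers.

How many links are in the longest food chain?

3 links

One longest chain: Eelgrass → Clam → Mummichog → Summer Flounder.
It has 4 species and 3 links.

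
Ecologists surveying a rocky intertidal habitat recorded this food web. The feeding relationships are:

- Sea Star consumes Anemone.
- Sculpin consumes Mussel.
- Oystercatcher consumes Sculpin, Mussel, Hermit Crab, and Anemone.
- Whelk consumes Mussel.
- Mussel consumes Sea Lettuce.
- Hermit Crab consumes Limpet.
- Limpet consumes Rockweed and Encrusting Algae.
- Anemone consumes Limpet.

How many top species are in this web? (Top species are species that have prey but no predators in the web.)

3

Top species (has prey, but nothing eats it): Whelk, Sea Star, Oystercatcher.
Count: 3.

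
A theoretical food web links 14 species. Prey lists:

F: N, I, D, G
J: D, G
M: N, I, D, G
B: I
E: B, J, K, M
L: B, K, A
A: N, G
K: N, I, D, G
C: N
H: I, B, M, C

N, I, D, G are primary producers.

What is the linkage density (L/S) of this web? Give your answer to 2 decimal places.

L/S = 2.07

There are L = 29 links among S = 14 species.
L/S = 29/14 = 2.0714 ≈ 2.07.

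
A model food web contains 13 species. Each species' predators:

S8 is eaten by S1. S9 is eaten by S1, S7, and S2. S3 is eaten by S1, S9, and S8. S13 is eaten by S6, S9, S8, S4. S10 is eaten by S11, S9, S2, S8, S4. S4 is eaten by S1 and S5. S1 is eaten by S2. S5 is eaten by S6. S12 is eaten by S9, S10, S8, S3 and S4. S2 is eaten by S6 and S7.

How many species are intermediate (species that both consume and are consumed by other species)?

Intermediate species (has both prey and predators): S10, S3, S4, S8, S9, S1, S5, S2.
Count: 8.

8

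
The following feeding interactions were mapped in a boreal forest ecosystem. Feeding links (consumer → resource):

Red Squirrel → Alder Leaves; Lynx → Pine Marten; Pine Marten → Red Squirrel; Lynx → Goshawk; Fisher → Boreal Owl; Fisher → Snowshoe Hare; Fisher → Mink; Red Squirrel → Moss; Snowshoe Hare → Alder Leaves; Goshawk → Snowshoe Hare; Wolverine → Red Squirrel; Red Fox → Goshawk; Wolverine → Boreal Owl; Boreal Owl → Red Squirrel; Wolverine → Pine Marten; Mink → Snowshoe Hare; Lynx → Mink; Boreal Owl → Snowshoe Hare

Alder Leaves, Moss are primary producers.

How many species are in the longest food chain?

One longest chain: Alder Leaves → Red Squirrel → Pine Marten → Lynx.
It has 4 species and 3 links.

4 species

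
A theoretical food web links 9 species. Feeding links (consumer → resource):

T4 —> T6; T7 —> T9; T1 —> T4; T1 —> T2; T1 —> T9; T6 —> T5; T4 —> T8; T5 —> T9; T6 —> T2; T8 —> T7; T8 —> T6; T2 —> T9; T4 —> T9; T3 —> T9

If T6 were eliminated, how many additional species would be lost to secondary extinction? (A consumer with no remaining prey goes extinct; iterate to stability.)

0

Remove T6.
Every predator of it retains at least one other prey: T8 still has T7; T4 still has T9, T8.
No consumer loses all prey, so no secondary extinctions occur.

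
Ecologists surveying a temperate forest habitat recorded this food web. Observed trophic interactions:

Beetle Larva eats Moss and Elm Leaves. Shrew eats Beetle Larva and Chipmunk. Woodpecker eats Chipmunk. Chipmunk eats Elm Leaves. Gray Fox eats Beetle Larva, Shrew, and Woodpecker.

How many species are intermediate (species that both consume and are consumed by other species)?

4

Intermediate species (has both prey and predators): Chipmunk, Beetle Larva, Woodpecker, Shrew.
Count: 4.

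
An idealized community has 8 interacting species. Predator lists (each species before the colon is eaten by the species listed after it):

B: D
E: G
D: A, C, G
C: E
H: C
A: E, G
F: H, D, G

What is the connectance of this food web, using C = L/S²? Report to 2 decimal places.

C = 0.19

The web has S = 8 species and L = 12 feeding links.
C = L / S² = 12 / 64 = 0.1875 ≈ 0.19.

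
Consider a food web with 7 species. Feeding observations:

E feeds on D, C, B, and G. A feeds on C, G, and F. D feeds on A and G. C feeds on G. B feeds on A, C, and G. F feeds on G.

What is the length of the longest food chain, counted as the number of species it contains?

5 species

One longest chain: G → F → A → D → E.
It has 5 species and 4 links.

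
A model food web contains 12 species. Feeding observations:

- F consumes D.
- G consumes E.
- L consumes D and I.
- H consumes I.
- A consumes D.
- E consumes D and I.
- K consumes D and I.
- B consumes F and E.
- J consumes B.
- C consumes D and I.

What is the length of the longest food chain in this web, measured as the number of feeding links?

3 links

One longest chain: D → F → B → J.
It has 4 species and 3 links.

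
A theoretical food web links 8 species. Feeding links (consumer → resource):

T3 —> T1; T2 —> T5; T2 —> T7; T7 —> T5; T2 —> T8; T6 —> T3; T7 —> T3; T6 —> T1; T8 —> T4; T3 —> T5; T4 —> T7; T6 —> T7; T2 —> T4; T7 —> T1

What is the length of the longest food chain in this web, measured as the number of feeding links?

5 links

One longest chain: T1 → T3 → T7 → T4 → T8 → T2.
It has 6 species and 5 links.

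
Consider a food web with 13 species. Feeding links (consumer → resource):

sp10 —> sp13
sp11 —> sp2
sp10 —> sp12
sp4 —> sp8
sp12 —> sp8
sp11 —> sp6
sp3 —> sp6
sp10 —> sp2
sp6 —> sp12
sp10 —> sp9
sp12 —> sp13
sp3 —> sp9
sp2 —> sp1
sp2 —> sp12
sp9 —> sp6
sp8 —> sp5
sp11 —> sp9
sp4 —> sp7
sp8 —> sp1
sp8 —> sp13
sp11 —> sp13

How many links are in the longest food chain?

5 links

One longest chain: sp13 → sp8 → sp12 → sp6 → sp9 → sp11.
It has 6 species and 5 links.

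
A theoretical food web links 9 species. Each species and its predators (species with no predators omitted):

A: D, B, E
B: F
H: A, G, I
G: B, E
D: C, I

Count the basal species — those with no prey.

1

Basal species (no prey listed): H.
Count: 1.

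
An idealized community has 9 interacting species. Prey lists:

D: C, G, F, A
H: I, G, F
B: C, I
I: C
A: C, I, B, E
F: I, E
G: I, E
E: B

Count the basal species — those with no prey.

1

Basal species (no prey listed): C.
Count: 1.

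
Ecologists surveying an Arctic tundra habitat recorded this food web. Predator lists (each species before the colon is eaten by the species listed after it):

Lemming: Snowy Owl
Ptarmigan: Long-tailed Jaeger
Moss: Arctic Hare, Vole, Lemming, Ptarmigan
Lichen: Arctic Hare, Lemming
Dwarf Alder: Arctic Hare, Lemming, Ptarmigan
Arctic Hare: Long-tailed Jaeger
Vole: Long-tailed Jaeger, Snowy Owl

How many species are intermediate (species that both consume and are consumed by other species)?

4

Intermediate species (has both prey and predators): Arctic Hare, Vole, Lemming, Ptarmigan.
Count: 4.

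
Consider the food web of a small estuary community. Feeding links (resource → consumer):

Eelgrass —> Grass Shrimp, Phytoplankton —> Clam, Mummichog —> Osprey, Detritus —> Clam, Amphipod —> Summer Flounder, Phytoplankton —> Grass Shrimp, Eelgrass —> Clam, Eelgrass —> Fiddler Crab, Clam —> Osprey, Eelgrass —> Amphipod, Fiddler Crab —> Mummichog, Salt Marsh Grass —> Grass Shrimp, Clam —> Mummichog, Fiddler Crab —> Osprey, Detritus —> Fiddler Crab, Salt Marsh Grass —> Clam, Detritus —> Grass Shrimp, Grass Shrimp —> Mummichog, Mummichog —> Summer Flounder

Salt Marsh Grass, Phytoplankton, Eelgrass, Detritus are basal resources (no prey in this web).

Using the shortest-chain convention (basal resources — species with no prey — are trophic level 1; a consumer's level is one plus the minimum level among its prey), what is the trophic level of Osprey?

Eelgrass has no prey (basal) → level 1.
Fiddler Crab eats Eelgrass → level 2.
Osprey eats Fiddler Crab → level 3.
No prey of Osprey is below level 2, so 3 is the minimum.

Trophic level 3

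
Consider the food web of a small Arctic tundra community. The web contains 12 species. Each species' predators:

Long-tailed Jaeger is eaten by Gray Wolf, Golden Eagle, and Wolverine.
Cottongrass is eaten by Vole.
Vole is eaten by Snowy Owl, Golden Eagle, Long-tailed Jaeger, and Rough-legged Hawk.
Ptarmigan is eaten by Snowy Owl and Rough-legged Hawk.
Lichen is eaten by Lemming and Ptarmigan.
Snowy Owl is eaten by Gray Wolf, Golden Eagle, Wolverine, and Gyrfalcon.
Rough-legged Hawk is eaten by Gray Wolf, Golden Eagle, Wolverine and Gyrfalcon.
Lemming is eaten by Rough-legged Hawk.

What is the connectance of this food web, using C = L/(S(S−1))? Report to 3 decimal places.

The web has S = 12 species and L = 21 feeding links.
C = L / (S(S−1)) = 21 / 132 = 0.1591 ≈ 0.159.

C = 0.159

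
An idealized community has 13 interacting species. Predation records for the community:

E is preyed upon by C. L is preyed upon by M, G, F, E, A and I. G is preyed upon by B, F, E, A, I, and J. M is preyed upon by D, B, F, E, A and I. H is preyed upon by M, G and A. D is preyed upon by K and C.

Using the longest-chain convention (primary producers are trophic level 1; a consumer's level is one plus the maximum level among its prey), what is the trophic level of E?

Trophic level 3

L is a producer → level 1.
G eats L (level 1); other prey at levels: H 1 → level 2.
E eats G (level 2); other prey at levels: L 1, M 2 → level 3.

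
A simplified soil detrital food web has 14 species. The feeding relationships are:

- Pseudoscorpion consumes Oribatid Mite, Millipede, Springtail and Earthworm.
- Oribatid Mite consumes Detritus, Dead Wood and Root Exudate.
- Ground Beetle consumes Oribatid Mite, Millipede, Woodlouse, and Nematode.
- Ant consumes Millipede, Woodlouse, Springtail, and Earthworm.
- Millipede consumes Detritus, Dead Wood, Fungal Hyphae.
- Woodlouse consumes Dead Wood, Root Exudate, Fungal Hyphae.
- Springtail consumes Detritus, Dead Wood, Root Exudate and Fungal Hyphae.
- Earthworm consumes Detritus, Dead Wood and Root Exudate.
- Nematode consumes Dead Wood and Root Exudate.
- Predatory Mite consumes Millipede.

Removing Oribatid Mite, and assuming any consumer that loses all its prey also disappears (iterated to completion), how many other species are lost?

Remove Oribatid Mite.
Every predator of it retains at least one other prey: Pseudoscorpion still has Earthworm, Millipede, Springtail; Ground Beetle still has Millipede, Nematode, Woodlouse.
No consumer loses all prey, so no secondary extinctions occur.

0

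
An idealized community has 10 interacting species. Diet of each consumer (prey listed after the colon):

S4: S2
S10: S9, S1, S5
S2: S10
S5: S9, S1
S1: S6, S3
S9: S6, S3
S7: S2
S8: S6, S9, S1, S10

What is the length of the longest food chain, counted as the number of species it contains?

6 species

One longest chain: S6 → S9 → S5 → S10 → S2 → S7.
It has 6 species and 5 links.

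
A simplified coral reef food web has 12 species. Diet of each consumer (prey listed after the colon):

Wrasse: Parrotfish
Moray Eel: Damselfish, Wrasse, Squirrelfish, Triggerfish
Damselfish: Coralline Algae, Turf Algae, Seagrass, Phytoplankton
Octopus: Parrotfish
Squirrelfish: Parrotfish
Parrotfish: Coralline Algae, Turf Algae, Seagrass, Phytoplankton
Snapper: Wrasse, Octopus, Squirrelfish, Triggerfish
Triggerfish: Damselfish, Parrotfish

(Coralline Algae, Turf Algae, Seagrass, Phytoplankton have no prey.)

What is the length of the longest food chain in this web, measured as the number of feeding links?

One longest chain: Coralline Algae → Parrotfish → Squirrelfish → Snapper.
It has 4 species and 3 links.

3 links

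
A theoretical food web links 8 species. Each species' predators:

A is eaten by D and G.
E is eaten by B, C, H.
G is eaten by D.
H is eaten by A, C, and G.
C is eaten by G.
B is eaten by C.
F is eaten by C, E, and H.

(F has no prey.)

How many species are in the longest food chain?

6 species

One longest chain: F → E → H → A → G → D.
It has 6 species and 5 links.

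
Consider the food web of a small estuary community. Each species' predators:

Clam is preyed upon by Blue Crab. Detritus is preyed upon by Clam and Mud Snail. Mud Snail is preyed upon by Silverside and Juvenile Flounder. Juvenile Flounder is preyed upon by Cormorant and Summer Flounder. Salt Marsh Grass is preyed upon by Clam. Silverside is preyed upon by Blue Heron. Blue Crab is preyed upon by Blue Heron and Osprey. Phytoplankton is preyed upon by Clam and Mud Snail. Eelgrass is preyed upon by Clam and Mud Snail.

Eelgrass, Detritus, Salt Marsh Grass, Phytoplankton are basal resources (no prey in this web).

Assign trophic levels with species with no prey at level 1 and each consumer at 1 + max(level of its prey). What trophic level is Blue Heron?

Eelgrass has no prey (basal) → level 1.
Clam eats Eelgrass (level 1); other prey at levels: Detritus 1, Salt Marsh Grass 1, Phytoplankton 1 → level 2.
Blue Crab eats Clam → level 3.
Blue Heron eats Blue Crab (level 3); other prey at levels: Silverside 3 → level 4.

Trophic level 4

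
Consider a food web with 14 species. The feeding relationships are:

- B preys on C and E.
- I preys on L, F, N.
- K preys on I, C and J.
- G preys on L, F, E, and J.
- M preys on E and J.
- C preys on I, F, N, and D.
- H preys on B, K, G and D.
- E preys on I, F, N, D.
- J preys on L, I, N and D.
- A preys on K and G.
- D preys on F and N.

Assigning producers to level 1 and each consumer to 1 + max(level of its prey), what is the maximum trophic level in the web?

Producers (level 1): L, F, N.
F → D → E → B → H gives H level 5.
No species has a prey at level 5, so no species reaches level 6.

5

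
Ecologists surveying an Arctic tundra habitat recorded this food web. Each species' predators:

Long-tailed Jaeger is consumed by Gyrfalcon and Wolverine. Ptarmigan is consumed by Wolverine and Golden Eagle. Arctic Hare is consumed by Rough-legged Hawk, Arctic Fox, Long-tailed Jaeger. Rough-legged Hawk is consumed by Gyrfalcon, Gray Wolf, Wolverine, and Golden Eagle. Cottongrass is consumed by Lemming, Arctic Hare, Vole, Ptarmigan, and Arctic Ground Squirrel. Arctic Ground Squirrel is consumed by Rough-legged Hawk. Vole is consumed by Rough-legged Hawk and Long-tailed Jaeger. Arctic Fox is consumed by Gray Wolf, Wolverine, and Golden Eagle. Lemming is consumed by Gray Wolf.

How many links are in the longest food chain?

One longest chain: Cottongrass → Arctic Hare → Arctic Fox → Wolverine.
It has 4 species and 3 links.

3 links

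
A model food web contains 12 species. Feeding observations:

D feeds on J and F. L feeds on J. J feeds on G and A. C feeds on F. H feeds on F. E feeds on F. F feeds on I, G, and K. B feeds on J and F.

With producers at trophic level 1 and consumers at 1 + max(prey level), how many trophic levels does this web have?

Producers (level 1): G, I, A, K.
G → F → H gives H level 3.
No species has a prey at level 3, so no species reaches level 4.

3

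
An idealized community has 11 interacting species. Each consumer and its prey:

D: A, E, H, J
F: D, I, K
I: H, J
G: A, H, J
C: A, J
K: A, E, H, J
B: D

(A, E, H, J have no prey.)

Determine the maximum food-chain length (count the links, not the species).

2 links

One longest chain: A → D → B.
It has 3 species and 2 links.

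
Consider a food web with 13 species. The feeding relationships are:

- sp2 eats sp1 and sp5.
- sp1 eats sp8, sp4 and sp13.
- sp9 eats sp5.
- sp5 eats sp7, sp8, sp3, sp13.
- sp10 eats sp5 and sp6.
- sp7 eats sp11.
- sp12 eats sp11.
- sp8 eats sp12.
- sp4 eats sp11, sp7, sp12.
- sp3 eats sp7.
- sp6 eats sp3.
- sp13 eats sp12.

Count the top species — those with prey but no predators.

3

Top species (has prey, but nothing eats it): sp9, sp2, sp10.
Count: 3.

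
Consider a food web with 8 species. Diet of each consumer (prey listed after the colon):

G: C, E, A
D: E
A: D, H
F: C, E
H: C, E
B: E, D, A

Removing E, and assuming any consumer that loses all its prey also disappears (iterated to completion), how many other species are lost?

Remove E.
Round 1: D (all prey gone) → extinct.
No further losses. Total secondary extinctions: 1.

1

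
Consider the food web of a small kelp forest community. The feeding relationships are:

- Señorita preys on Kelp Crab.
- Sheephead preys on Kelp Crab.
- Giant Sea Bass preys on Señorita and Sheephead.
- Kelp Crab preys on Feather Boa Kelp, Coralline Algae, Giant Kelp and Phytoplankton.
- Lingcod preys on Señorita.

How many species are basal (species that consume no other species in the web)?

4

Basal species (no prey listed): Phytoplankton, Giant Kelp, Feather Boa Kelp, Coralline Algae.
Count: 4.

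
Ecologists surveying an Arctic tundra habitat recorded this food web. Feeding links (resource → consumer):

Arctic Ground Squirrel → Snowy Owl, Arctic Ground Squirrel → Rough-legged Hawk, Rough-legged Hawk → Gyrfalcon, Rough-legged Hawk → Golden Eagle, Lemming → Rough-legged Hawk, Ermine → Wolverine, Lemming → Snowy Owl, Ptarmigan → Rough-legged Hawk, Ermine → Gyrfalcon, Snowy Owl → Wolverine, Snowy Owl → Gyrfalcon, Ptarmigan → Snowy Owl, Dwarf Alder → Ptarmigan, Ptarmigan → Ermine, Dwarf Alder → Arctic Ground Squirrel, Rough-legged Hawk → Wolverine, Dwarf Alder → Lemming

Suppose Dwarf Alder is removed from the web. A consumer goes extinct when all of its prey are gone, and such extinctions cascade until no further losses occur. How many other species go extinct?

9

Remove Dwarf Alder.
Round 1: Arctic Ground Squirrel (all prey gone), Ptarmigan (all prey gone), Lemming (all prey gone) → extinct.
Round 2: Snowy Owl (all prey gone), Ermine (all prey gone), Rough-legged Hawk (all prey gone) → extinct.
Round 3: Golden Eagle (all prey gone), Wolverine (all prey gone), Gyrfalcon (all prey gone) → extinct.
No further losses. Total secondary extinctions: 9.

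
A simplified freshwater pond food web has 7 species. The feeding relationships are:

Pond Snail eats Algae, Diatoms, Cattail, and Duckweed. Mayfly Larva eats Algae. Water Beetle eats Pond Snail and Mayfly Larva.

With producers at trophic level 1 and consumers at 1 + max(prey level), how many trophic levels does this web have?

Producers (level 1): Cattail, Diatoms, Algae, Duckweed.
Cattail → Pond Snail → Water Beetle gives Water Beetle level 3.
No species has a prey at level 3, so no species reaches level 4.

3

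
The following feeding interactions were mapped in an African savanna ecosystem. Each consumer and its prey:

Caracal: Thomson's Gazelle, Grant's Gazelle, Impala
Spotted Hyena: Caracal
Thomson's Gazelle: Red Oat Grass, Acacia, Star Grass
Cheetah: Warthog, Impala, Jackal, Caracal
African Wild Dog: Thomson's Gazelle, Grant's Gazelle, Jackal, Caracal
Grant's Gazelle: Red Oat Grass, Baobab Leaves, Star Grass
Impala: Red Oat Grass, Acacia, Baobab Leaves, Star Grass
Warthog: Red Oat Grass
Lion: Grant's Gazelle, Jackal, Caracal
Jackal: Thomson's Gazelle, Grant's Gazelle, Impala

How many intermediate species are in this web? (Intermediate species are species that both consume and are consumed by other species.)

Intermediate species (has both prey and predators): Thomson's Gazelle, Grant's Gazelle, Warthog, Impala, Jackal, Caracal.
Count: 6.

6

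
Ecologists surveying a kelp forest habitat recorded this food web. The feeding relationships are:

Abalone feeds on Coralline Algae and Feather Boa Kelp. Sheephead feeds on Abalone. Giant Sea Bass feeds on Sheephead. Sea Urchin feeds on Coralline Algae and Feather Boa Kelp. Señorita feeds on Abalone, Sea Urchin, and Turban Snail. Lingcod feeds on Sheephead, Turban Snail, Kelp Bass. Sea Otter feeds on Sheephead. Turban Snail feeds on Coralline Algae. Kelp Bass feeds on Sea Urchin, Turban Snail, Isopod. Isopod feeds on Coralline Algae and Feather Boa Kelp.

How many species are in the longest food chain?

4 species

One longest chain: Feather Boa Kelp → Abalone → Sheephead → Sea Otter.
It has 4 species and 3 links.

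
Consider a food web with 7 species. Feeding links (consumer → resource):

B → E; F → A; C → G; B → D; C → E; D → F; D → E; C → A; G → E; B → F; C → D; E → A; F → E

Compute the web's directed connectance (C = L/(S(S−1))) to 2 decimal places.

C = 0.31

The web has S = 7 species and L = 13 feeding links.
C = L / (S(S−1)) = 13 / 42 = 0.3095 ≈ 0.31.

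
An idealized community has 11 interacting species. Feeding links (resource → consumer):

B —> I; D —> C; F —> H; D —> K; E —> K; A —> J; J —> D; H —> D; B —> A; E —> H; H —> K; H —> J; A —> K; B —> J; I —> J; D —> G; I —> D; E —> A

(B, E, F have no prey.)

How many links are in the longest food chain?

One longest chain: B → A → J → D → C.
It has 5 species and 4 links.

4 links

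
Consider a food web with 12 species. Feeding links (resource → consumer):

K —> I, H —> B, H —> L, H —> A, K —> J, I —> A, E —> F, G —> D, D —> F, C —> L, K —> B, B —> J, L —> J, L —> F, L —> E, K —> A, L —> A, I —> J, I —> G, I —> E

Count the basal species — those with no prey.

3

Basal species (no prey listed): H, C, K.
Count: 3.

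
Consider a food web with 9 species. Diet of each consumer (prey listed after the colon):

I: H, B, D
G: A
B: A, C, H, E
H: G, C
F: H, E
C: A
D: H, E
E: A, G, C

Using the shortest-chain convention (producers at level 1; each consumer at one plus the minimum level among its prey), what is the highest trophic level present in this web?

3

Producers (level 1): A.
Following each consumer down to its lowest-level prey: A → E → F (levels 1 through 3).
All prey of F (E 2, H 3) are at level 2 or above, so F is at level 1 + 2 = 3.
Every consumer has at least one prey at level 2 or below, so none exceeds level 3.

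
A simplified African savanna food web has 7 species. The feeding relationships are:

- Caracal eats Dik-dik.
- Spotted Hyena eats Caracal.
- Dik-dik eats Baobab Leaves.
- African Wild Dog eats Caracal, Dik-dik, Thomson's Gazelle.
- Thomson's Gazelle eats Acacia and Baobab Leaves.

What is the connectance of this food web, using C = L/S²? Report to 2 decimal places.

The web has S = 7 species and L = 8 feeding links.
C = L / S² = 8 / 49 = 0.1633 ≈ 0.16.

C = 0.16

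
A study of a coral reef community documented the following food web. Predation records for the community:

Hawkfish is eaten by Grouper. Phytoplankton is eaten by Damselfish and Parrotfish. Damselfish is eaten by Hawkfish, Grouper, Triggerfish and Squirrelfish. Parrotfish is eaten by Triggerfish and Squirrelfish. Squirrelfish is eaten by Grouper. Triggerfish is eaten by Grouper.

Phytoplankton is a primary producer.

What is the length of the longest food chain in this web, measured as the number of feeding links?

3 links

One longest chain: Phytoplankton → Damselfish → Hawkfish → Grouper.
It has 4 species and 3 links.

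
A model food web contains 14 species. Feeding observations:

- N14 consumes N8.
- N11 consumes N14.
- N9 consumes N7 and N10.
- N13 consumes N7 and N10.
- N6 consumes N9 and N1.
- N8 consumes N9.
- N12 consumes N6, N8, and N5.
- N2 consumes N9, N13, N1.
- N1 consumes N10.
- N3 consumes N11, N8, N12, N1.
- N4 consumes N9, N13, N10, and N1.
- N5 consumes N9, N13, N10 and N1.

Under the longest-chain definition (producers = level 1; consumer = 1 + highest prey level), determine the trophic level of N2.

N10 is a producer → level 1.
N1 eats N10 → level 2.
N2 eats N1 (level 2); other prey at levels: N9 2, N13 2 → level 3.

Trophic level 3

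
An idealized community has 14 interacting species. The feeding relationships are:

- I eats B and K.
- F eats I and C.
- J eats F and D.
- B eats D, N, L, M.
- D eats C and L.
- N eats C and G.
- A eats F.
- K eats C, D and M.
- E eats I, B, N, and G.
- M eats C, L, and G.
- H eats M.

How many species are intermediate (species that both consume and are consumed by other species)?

7

Intermediate species (has both prey and predators): D, M, N, B, K, I, F.
Count: 7.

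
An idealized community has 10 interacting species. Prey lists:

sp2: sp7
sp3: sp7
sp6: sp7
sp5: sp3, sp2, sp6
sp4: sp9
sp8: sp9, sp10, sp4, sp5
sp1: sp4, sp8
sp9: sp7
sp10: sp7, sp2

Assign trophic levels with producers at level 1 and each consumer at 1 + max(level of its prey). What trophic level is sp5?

sp7 is a producer → level 1.
sp3 eats sp7 → level 2.
sp5 eats sp3 (level 2); other prey at levels: sp2 2, sp6 2 → level 3.

Trophic level 3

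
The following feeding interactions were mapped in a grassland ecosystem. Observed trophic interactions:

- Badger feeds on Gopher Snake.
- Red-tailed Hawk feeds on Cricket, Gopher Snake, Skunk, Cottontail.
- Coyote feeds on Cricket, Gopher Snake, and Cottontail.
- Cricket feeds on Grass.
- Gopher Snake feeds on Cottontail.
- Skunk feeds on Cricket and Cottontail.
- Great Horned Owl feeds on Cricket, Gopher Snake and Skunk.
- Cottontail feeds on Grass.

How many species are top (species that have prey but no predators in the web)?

Top species (has prey, but nothing eats it): Red-tailed Hawk, Badger, Coyote, Great Horned Owl.
Count: 4.

4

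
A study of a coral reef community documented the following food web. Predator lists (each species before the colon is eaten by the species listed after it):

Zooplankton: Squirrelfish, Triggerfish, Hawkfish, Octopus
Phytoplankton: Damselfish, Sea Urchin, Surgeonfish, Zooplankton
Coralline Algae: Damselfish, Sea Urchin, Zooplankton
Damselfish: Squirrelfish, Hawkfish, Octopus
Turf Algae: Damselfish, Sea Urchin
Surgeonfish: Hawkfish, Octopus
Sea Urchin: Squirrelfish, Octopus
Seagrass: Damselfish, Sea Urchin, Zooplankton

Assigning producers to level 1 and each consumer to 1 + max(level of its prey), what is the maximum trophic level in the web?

Producers (level 1): Turf Algae, Phytoplankton, Coralline Algae, Seagrass.
Turf Algae → Damselfish → Hawkfish gives Hawkfish level 3.
No species has a prey at level 3, so no species reaches level 4.

3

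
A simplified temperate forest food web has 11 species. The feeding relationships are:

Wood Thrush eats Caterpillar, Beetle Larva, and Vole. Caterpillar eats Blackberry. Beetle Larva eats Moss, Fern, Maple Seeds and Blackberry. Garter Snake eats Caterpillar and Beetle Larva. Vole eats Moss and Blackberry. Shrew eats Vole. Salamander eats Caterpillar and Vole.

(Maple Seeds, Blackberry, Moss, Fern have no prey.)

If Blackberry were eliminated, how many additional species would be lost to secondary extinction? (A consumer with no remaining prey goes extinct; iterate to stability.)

Remove Blackberry.
Round 1: Caterpillar (all prey gone) → extinct.
No further losses. Total secondary extinctions: 1.

1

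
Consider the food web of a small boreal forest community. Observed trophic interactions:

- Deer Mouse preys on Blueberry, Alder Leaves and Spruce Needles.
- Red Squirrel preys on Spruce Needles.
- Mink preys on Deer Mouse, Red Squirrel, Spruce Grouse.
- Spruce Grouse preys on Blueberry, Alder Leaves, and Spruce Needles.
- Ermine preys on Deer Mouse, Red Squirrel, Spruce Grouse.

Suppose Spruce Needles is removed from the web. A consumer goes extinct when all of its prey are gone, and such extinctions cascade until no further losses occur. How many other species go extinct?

1

Remove Spruce Needles.
Round 1: Red Squirrel (all prey gone) → extinct.
No further losses. Total secondary extinctions: 1.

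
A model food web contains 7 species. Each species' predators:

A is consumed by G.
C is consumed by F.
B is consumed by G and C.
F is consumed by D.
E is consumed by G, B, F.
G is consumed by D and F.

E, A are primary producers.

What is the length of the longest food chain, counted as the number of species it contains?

5 species

One longest chain: E → B → G → F → D.
It has 5 species and 4 links.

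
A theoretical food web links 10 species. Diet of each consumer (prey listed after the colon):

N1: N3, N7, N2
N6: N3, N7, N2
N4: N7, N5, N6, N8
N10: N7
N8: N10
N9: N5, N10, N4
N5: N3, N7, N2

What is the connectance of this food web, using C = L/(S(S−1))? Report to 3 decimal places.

C = 0.200

The web has S = 10 species and L = 18 feeding links.
C = L / (S(S−1)) = 18 / 90 = 0.2000 ≈ 0.200.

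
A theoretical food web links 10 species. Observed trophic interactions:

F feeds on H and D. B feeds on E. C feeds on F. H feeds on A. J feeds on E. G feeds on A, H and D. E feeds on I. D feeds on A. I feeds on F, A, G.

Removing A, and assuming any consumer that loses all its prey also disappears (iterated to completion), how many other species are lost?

Remove A.
Round 1: D (all prey gone), H (all prey gone) → extinct.
Round 2: F (all prey gone), G (all prey gone) → extinct.
Round 3: C (all prey gone), I (all prey gone) → extinct.
Round 4: E (all prey gone) → extinct.
Round 5: B (all prey gone), J (all prey gone) → extinct.
No further losses. Total secondary extinctions: 9.

9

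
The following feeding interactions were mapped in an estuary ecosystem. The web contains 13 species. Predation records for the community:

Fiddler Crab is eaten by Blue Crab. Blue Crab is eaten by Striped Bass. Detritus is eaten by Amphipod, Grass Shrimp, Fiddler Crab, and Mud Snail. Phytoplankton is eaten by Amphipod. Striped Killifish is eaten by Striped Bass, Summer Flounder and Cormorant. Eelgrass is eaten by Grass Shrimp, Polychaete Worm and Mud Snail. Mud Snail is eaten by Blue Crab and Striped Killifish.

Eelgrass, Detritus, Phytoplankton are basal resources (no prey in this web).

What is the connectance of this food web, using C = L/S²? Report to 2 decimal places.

C = 0.09

The web has S = 13 species and L = 15 feeding links.
C = L / S² = 15 / 169 = 0.0888 ≈ 0.09.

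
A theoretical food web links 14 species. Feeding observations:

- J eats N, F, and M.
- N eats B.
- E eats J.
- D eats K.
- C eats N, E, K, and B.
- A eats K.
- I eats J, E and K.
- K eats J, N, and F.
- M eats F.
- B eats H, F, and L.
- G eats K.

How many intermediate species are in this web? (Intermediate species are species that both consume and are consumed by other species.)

Intermediate species (has both prey and predators): M, B, N, J, E, K.
Count: 6.

6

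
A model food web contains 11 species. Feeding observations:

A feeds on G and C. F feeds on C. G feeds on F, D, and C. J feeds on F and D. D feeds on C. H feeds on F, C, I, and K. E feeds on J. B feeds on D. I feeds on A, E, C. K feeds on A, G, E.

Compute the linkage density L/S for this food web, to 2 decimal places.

There are L = 21 links among S = 11 species.
L/S = 21/11 = 1.9091 ≈ 1.91.

L/S = 1.91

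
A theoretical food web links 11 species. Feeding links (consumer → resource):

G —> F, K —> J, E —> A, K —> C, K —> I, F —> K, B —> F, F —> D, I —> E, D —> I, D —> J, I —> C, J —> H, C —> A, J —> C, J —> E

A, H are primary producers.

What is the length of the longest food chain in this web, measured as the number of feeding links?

One longest chain: A → C → I → K → F → G.
It has 6 species and 5 links.

5 links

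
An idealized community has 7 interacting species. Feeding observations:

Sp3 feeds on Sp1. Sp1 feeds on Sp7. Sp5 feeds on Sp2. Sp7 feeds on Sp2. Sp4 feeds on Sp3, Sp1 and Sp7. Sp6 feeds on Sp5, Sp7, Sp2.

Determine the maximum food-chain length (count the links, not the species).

One longest chain: Sp2 → Sp7 → Sp1 → Sp3 → Sp4.
It has 5 species and 4 links.

4 links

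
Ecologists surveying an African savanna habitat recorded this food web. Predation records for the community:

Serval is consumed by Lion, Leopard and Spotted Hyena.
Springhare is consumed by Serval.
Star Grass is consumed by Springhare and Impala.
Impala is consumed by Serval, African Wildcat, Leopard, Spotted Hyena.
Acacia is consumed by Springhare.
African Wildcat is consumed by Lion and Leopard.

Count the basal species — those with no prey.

Basal species (no prey listed): Acacia, Star Grass.
Count: 2.

2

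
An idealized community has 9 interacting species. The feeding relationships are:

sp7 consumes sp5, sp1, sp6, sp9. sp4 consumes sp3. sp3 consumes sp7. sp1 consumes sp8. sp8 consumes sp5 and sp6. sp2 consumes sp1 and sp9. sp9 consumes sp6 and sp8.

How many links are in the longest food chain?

5 links

One longest chain: sp6 → sp8 → sp1 → sp7 → sp3 → sp4.
It has 6 species and 5 links.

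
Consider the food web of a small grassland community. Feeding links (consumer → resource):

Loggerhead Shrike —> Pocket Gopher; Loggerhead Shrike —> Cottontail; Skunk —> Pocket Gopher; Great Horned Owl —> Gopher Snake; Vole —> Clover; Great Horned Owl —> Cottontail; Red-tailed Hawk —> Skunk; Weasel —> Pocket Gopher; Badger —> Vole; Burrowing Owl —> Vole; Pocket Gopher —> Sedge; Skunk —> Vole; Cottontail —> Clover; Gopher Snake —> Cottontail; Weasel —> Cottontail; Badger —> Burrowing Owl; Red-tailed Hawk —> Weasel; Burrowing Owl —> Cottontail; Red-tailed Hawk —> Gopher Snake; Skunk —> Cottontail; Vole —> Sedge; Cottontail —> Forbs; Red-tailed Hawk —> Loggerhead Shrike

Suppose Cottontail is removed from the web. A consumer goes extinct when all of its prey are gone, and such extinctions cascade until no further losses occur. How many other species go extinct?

2

Remove Cottontail.
Round 1: Gopher Snake (all prey gone) → extinct.
Round 2: Great Horned Owl (all prey gone) → extinct.
No further losses. Total secondary extinctions: 2.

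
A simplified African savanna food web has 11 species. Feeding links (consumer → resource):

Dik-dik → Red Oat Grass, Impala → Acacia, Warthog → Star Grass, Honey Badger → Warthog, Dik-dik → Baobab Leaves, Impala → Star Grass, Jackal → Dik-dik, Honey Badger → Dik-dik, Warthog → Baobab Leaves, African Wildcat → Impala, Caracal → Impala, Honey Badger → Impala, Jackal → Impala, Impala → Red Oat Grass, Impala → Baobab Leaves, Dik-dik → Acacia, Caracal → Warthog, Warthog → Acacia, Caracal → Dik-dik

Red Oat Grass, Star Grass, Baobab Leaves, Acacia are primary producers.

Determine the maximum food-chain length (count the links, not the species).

2 links

One longest chain: Red Oat Grass → Dik-dik → Jackal.
It has 3 species and 2 links.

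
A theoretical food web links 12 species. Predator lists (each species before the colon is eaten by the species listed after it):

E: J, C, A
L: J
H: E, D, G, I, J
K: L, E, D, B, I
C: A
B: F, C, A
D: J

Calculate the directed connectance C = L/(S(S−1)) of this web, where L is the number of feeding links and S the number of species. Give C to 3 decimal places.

C = 0.144

The web has S = 12 species and L = 19 feeding links.
C = L / (S(S−1)) = 19 / 132 = 0.1439 ≈ 0.144.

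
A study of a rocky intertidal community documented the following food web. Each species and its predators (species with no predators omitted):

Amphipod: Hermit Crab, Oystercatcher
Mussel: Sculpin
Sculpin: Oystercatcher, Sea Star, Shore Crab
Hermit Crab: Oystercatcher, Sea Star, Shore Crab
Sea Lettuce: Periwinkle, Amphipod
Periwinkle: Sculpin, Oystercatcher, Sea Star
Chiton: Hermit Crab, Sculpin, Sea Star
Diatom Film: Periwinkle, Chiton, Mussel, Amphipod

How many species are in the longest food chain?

4 species

One longest chain: Diatom Film → Chiton → Hermit Crab → Oystercatcher.
It has 4 species and 3 links.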